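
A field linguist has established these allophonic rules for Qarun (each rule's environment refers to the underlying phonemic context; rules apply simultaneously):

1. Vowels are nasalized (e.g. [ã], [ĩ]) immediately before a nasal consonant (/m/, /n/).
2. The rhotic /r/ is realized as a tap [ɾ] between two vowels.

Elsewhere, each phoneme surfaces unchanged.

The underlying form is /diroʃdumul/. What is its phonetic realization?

[diɾoʃdũmul]

/d/ — not in any rule's target class → [d].
/i/ — between /d/ and /r/; rule 1 does not apply here → [i].
/r/ (between /i/ and /o/): between two vowels, so rule 2 applies → [ɾ].
/o/ (between /r/ and /ʃ/): rule 1 targets it, but not before a nasal consonant → unchanged [o].
/ʃ/ (between /o/ and /d/): no rule targets it → [ʃ].
/d/ — not in any rule's target class → [d].
/u/ — between /d/ and /m/, before a nasal consonant — surfaces as [ũ] (rule 1).
/m/ — not in any rule's target class → [m].
/u/ (between /m/ and /l/) fails the environment for rule 1, so it stays [u].
/l/ (word-final) is unaffected → [l].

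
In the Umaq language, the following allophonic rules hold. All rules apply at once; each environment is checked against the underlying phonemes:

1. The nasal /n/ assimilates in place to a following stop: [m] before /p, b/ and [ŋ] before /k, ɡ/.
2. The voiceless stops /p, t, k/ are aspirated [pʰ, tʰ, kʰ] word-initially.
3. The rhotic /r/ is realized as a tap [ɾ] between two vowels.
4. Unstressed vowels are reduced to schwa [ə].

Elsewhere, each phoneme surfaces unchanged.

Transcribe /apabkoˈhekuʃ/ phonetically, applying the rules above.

[əpəbkəˈhekəʃ]

/a/ (word-initial): in an unstressed syllable, so rule 4 applies → [ə].
/p/ — between /a/ and /a/; rule 2 does not apply here → [p].
/a/ (between /p/ and /b/): in an unstressed syllable, so rule 4 applies → [ə].
/b/ (between /a/ and /k/) is unaffected → [b].
/k/ (between /b/ and /o/) fails the environment for rule 2, so it stays [k].
/o/ (between /k/ and /h/) occurs in an unstressed syllable → [ə] by rule 4.
/h/ (between /o/ and /e/): no rule targets it → [h].
/e/ (between /h/ and /k/) is in the target of rule 4 but the environment (in an unstressed syllable) is not met → [e].
/k/ (between /e/ and /u/): rule 2 targets it, but not word-initially → unchanged [k].
/u/ (between /k/ and /ʃ/): in an unstressed syllable, so rule 4 applies → [ə].
/ʃ/ (word-final) is unaffected → [ʃ].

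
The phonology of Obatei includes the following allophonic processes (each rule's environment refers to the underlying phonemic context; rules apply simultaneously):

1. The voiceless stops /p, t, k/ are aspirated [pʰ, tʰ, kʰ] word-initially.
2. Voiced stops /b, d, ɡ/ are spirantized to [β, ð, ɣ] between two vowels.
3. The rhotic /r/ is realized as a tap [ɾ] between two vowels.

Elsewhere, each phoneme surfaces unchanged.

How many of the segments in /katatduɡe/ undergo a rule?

2

Segments that undergo a rule: /k/ → [kʰ] (rule 1); /ɡ/ → [ɣ] (rule 2).
All other segments surface unchanged.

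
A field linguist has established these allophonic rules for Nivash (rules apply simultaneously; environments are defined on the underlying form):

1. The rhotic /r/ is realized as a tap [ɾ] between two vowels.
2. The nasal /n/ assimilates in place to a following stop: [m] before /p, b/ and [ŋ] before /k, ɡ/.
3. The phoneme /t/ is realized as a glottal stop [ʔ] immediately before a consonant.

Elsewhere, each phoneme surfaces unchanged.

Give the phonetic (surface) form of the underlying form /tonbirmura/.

/t/ (word-initial): rule 3 targets it, but not immediately before a consonant → unchanged [t].
/o/ (between /t/ and /n/) is unaffected → [o].
/n/ meets the environment for rule 2 (before a labial or velar stop) → [m].
/b/ — not in any rule's target class → [b].
/i/ (between /b/ and /r/): no rule targets it → [i].
/r/ (between /i/ and /m/) fails the environment for rule 1, so it stays [r].
/m/ (between /r/ and /u/) is unaffected → [m].
/u/ — not in any rule's target class → [u].
/r/ meets the environment for rule 1 (between two vowels) → [ɾ].
/a/ (word-final): no rule targets it → [a].

[tombirmuɾa]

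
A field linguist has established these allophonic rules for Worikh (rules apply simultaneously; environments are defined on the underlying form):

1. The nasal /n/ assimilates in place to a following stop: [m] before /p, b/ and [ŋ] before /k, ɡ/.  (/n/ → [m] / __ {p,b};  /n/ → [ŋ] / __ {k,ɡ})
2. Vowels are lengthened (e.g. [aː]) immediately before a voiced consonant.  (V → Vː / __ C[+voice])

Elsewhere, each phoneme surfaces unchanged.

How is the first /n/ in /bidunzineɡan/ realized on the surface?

[n]

/n/ — between /u/ and /z/; rule 1 does not apply here → [n].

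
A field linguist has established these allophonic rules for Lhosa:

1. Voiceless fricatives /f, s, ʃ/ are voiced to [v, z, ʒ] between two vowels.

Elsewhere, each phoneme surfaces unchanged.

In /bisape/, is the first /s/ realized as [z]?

Yes

Rule 1 applies to /s/ (between /i/ and /a/: between two vowels) → [z].
The actual realization is [z], which matches [z].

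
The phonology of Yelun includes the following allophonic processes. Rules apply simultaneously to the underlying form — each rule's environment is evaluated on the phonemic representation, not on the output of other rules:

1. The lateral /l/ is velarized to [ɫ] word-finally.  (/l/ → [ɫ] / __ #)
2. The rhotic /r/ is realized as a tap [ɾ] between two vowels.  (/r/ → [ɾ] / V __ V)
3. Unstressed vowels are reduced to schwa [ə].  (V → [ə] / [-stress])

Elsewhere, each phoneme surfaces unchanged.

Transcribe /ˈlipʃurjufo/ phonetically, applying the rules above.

/l/ (word-initial) is in the target of rule 1 but the environment (word-finally) is not met → [l].
/i/ (between /l/ and /p/) fails the environment for rule 3, so it stays [i].
/u/ (between /ʃ/ and /r/) occurs in an unstressed syllable → [ə] by rule 3.
/r/ — between /u/ and /j/; rule 2 does not apply here → [r].
/u/ (between /j/ and /f/): in an unstressed syllable, so rule 3 applies → [ə].
Rule 3 applies to /o/ (word-final: in an unstressed syllable) → [ə].

[ˈlipʃərjəfə]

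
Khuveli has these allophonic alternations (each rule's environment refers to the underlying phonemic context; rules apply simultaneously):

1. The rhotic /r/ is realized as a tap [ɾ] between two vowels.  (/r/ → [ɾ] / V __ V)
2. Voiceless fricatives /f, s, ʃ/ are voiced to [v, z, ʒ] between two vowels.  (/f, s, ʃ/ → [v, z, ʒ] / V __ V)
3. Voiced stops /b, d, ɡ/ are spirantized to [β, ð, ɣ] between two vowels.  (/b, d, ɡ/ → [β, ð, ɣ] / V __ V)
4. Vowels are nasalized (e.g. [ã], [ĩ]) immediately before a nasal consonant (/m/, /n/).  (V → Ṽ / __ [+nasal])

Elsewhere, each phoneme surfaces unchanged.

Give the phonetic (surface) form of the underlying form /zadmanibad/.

[zadmãniβad]

/z/ (word-initial): no rule targets it → [z].
/a/ (between /z/ and /d/) is in the target of rule 4 but the environment (before a nasal consonant) is not met → [a].
/d/ (between /a/ and /m/) is in the target of rule 3 but the environment (between two vowels) is not met → [d].
/m/ (between /d/ and /a/) is unaffected → [m].
/a/ (between /m/ and /n/): before a nasal consonant, so rule 4 applies → [ã].
/n/ (between /a/ and /i/) is unaffected → [n].
/i/ (between /n/ and /b/) fails the environment for rule 4, so it stays [i].
/b/ (between /i/ and /a/) occurs between two vowels → [β] by rule 3.
/a/ (between /b/ and /d/): rule 4 targets it, but not before a nasal consonant → unchanged [a].
/d/ — word-final; rule 3 does not apply here → [d].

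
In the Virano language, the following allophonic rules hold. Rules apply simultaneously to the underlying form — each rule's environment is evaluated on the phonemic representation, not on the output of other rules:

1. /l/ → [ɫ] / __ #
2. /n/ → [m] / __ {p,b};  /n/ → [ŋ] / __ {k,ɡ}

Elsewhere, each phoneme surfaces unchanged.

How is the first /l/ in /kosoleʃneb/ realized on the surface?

[l]

/l/ (between /o/ and /e/) is in the target of rule 1 but the environment (word-finally) is not met → [l].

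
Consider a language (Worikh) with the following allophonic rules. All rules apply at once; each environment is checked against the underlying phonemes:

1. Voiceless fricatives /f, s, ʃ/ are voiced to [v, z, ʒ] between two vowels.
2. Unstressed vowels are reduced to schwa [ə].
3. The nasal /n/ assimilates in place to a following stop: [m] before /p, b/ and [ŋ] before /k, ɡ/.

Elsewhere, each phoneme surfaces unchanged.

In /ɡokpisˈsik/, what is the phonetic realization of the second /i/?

[i]

/i/ (between /s/ and /k/): rule 2 targets it, but not in an unstressed syllable → unchanged [i].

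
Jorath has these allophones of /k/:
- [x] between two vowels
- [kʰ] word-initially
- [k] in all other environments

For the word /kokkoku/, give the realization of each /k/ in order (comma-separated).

Occurrence 1 (position 1): word-initially → [kʰ].
Occurrence 2 (position 3): no conditioning environment matches → elsewhere allophone [k].
Occurrence 3 (position 4): no conditioning environment matches → elsewhere allophone [k].
Occurrence 4 (position 6): between two vowels → [x].

[kʰ], [k], [k], [x]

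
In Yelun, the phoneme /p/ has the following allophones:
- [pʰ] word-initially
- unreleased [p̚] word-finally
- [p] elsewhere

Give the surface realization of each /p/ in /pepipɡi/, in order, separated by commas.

[pʰ], [p], [p]

Occurrence 1 (position 1): word-initially → [pʰ].
Occurrence 2 (position 3): no conditioning environment matches → elsewhere allophone [p].
Occurrence 3 (position 5): no conditioning environment matches → elsewhere allophone [p].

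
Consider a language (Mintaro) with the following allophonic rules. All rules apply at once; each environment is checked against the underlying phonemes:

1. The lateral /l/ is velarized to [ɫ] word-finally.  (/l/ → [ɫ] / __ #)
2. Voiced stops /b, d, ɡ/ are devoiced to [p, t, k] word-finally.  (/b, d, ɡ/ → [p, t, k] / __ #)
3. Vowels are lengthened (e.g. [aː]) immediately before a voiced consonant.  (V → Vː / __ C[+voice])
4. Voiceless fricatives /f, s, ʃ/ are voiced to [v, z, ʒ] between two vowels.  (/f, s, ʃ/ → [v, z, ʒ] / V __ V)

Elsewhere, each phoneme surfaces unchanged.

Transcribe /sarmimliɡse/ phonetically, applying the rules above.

[saːrmiːmliːɡse]

/s/ (word-initial) is in the target of rule 4 but the environment (between two vowels) is not met → [s].
/a/ (between /s/ and /r/): before a voiced consonant, so rule 3 applies → [aː].
/r/ (between /a/ and /m/): no rule targets it → [r].
/m/ — not in any rule's target class → [m].
/i/ (between /m/ and /m/) occurs before a voiced consonant → [iː] by rule 3.
/m/ (between /i/ and /l/) is unaffected → [m].
/l/ (between /m/ and /i/) is in the target of rule 1 but the environment (word-finally) is not met → [l].
/i/ meets the environment for rule 3 (before a voiced consonant) → [iː].
/ɡ/ (between /i/ and /s/): rule 2 targets it, but not word-finally → unchanged [ɡ].
/s/ (between /ɡ/ and /e/): rule 4 targets it, but not between two vowels → unchanged [s].
/e/ (word-final) fails the environment for rule 3, so it stays [e].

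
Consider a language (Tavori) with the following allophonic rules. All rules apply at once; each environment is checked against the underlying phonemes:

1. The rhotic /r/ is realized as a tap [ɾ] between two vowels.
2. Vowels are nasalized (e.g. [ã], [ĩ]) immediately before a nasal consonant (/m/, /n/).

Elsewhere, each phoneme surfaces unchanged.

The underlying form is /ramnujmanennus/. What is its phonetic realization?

[rãmnujmãnẽnnus]

/r/ (word-initial) fails the environment for rule 1, so it stays [r].
/a/ (between /r/ and /m/): before a nasal consonant, so rule 2 applies → [ã].
/m/ stays [m].
/n/ (between /m/ and /u/): no rule targets it → [n].
/u/ (between /n/ and /j/) fails the environment for rule 2, so it stays [u].
/j/ — not in any rule's target class → [j].
/m/ stays [m].
Rule 2 applies to /a/ (between /m/ and /n/: before a nasal consonant) → [ã].
/n/ — not in any rule's target class → [n].
Rule 2 applies to /e/ (between /n/ and /n/: before a nasal consonant) → [ẽ].
/n/ stays [n].
/n/ (between /n/ and /u/): no rule targets it → [n].
/u/ (between /n/ and /s/) is in the target of rule 2 but the environment (before a nasal consonant) is not met → [u].
/s/ — not in any rule's target class → [s].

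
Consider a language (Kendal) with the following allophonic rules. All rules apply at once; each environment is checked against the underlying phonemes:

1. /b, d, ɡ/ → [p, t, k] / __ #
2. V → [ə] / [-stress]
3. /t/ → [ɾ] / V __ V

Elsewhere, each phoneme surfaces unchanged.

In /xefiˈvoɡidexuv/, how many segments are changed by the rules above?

Segments that undergo a rule: /e/ → [ə] (rule 2); /i/ → [ə] (rule 2); /i/ → [ə] (rule 2); /e/ → [ə] (rule 2); /u/ → [ə] (rule 2).
All other segments surface unchanged.

5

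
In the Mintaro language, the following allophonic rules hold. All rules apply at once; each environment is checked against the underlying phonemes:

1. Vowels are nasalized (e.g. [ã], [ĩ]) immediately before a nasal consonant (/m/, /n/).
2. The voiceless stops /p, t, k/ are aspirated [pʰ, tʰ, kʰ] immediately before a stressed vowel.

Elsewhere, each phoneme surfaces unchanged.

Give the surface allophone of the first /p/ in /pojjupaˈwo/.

[p]

/p/ (word-initial) is in the target of rule 2 but the environment (immediately before a stressed vowel) is not met → [p].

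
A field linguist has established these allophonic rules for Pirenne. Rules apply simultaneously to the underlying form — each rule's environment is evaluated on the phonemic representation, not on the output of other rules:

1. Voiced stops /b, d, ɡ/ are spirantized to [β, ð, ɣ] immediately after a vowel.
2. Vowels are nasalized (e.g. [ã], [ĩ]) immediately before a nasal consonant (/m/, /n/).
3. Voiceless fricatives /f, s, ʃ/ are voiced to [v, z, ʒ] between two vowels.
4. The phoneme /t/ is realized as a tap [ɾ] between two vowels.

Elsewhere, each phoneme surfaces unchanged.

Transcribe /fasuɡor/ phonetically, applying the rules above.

[fazuɣor]

/f/ — word-initial; rule 3 does not apply here → [f].
/a/ (between /f/ and /s/): rule 2 targets it, but not before a nasal consonant → unchanged [a].
/s/ (between /a/ and /u/) occurs between two vowels → [z] by rule 3.
/u/ (between /s/ and /ɡ/) is in the target of rule 2 but the environment (before a nasal consonant) is not met → [u].
/ɡ/ (between /u/ and /o/) occurs immediately after a vowel → [ɣ] by rule 1.
/o/ (between /ɡ/ and /r/) fails the environment for rule 2, so it stays [o].
/r/ (word-final): no rule targets it → [r].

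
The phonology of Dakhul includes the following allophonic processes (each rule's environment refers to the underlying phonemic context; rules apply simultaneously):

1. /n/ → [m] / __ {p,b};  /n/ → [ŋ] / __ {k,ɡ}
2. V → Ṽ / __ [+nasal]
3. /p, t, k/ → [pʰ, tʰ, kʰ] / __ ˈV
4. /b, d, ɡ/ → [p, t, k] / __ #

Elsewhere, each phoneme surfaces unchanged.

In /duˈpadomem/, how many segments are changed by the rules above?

Segments that undergo a rule: /p/ → [pʰ] (rule 3); /o/ → [õ] (rule 2); /e/ → [ẽ] (rule 2).
All other segments surface unchanged.

3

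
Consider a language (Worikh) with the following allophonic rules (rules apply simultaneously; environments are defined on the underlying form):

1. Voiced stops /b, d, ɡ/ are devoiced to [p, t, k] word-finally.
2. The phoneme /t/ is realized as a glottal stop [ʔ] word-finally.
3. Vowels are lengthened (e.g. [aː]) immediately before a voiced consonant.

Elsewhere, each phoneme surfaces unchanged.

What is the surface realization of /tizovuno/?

/t/ (word-initial) is in the target of rule 2 but the environment (word-finally) is not met → [t].
/i/ (between /t/ and /z/): before a voiced consonant, so rule 3 applies → [iː].
/z/ (between /i/ and /o/) is unaffected → [z].
/o/ (between /z/ and /v/) occurs before a voiced consonant → [oː] by rule 3.
/v/ — not in any rule's target class → [v].
/u/ (between /v/ and /n/) occurs before a voiced consonant → [uː] by rule 3.
/n/ (between /u/ and /o/): no rule targets it → [n].
/o/ (word-final) fails the environment for rule 3, so it stays [o].

[tiːzoːvuːno]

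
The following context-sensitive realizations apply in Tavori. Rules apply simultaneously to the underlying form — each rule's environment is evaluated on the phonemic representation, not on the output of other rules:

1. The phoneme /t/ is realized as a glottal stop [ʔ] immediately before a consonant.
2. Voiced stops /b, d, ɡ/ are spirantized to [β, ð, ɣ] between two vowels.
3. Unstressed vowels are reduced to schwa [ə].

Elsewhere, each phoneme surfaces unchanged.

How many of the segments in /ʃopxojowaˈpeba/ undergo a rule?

Segments that undergo a rule: /o/ → [ə] (rule 3); /o/ → [ə] (rule 3); /o/ → [ə] (rule 3); /a/ → [ə] (rule 3); /b/ → [β] (rule 2); /a/ → [ə] (rule 3).
All other segments surface unchanged.

6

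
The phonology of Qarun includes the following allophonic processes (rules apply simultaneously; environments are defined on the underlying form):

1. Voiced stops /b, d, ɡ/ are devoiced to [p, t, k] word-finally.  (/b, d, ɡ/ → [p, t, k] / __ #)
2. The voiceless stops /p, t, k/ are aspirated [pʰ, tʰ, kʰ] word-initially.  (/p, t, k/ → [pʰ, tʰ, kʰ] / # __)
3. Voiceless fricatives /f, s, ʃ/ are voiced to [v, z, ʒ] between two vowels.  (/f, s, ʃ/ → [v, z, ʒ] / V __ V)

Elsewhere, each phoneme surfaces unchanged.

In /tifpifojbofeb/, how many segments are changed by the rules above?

4

Segments that undergo a rule: /t/ → [tʰ] (rule 2); /f/ → [v] (rule 3); /f/ → [v] (rule 3); /b/ → [p] (rule 1).
All other segments surface unchanged.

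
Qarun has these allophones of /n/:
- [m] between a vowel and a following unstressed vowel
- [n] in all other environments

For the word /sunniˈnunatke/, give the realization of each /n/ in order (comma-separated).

[n], [n], [n], [m]

Occurrence 1 (position 3): no conditioning environment matches → elsewhere allophone [n].
Occurrence 2 (position 4): no conditioning environment matches → elsewhere allophone [n].
Occurrence 3 (position 6): no conditioning environment matches → elsewhere allophone [n].
Occurrence 4 (position 8): between a vowel and a following unstressed vowel → [m].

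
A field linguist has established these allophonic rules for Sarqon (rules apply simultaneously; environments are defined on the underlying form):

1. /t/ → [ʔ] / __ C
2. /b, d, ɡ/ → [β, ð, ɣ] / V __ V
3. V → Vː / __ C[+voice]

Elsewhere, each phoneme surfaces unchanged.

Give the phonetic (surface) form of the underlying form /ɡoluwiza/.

/ɡ/ (word-initial): rule 2 targets it, but not between two vowels → unchanged [ɡ].
/o/ (between /ɡ/ and /l/): before a voiced consonant, so rule 3 applies → [oː].
/u/ (between /l/ and /w/): before a voiced consonant, so rule 3 applies → [uː].
/i/ — between /w/ and /z/, before a voiced consonant — surfaces as [iː] (rule 3).
/a/ (word-final) is in the target of rule 3 but the environment (before a voiced consonant) is not met → [a].

[ɡoːluːwiːza]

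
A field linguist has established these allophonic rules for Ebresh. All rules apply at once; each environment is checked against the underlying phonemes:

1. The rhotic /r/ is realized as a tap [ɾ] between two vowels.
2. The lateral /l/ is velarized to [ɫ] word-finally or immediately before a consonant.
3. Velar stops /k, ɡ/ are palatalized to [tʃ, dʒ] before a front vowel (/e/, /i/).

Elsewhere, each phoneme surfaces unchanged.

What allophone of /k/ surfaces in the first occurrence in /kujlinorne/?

[k]

/k/ (word-initial): rule 3 targets it, but not before a front vowel → unchanged [k].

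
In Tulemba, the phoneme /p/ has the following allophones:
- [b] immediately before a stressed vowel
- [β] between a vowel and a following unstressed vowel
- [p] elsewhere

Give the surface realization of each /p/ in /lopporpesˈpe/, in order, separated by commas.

Occurrence 1 (position 3): no conditioning environment matches → elsewhere allophone [p].
Occurrence 2 (position 4): no conditioning environment matches → elsewhere allophone [p].
Occurrence 3 (position 7): no conditioning environment matches → elsewhere allophone [p].
Occurrence 4 (position 10): immediately before a stressed vowel → [b].

[p], [p], [p], [b]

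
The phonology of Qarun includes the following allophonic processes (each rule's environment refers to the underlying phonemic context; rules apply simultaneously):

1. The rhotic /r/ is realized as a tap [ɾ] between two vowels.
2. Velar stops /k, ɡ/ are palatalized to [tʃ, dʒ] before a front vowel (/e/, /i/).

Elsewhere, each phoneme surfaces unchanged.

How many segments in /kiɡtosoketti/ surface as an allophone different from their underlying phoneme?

2

Segments that undergo a rule: /k/ → [tʃ] (rule 2); /k/ → [tʃ] (rule 2).
All other segments surface unchanged.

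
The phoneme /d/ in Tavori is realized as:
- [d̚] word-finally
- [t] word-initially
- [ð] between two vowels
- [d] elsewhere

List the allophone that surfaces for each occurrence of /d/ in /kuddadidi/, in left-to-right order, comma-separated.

[d], [d], [ð], [ð]

Occurrence 1 (position 3): no conditioning environment matches → elsewhere allophone [d].
Occurrence 2 (position 4): no conditioning environment matches → elsewhere allophone [d].
Occurrence 3 (position 6): between two vowels → [ð].
Occurrence 4 (position 8): between two vowels → [ð].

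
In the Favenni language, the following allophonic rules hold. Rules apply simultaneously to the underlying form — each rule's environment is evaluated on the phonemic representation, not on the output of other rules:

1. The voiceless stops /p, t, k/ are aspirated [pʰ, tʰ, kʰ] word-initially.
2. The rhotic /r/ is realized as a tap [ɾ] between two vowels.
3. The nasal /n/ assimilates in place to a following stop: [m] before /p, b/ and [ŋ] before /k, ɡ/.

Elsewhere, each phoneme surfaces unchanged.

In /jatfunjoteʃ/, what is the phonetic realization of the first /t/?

[t]

/t/ (between /a/ and /f/): rule 1 targets it, but not word-initially → unchanged [t].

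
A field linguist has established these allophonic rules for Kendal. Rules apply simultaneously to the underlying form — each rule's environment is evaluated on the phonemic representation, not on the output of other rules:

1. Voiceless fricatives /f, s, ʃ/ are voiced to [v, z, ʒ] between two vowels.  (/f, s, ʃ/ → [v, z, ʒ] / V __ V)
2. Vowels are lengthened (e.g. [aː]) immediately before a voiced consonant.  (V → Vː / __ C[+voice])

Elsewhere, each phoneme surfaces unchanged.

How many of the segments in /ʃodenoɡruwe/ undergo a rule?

4

Segments that undergo a rule: /o/ → [oː] (rule 2); /e/ → [eː] (rule 2); /o/ → [oː] (rule 2); /u/ → [uː] (rule 2).
All other segments surface unchanged.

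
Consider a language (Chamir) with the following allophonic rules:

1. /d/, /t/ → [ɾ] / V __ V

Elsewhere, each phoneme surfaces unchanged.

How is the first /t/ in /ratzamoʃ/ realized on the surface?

/t/ — between /a/ and /z/; rule 1 does not apply here → [t].

[t]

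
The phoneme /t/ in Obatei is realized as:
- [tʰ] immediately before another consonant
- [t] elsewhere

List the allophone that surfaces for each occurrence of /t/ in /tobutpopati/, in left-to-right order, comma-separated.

[t], [tʰ], [t]

Occurrence 1 (position 1): no conditioning environment matches → elsewhere allophone [t].
Occurrence 2 (position 5): immediately before another consonant → [tʰ].
Occurrence 3 (position 10): no conditioning environment matches → elsewhere allophone [t].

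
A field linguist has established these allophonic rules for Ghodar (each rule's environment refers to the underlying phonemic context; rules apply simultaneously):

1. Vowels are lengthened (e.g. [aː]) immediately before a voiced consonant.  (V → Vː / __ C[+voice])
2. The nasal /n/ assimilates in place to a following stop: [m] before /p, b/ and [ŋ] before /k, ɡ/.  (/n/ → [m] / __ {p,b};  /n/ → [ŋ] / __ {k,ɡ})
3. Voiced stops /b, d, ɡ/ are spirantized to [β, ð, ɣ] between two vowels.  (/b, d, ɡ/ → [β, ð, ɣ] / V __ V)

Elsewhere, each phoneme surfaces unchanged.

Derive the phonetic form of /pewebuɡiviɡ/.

/e/ (between /p/ and /w/): before a voiced consonant, so rule 1 applies → [eː].
/e/ — between /w/ and /b/, before a voiced consonant — surfaces as [eː] (rule 1).
/b/ meets the environment for rule 3 (between two vowels) → [β].
/u/ — between /b/ and /ɡ/, before a voiced consonant — surfaces as [uː] (rule 1).
/ɡ/ — between /u/ and /i/, between two vowels — surfaces as [ɣ] (rule 3).
/i/ — between /ɡ/ and /v/, before a voiced consonant — surfaces as [iː] (rule 1).
/i/ (between /v/ and /ɡ/): before a voiced consonant, so rule 1 applies → [iː].
/ɡ/ (word-final): rule 3 targets it, but not between two vowels → unchanged [ɡ].

[peːweːβuːɣiːviːɡ]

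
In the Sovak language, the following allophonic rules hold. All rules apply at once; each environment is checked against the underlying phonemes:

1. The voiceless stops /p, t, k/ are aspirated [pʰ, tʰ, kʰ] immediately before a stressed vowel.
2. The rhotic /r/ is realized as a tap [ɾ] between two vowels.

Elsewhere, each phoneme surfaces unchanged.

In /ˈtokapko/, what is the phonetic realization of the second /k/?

[k]

/k/ (between /p/ and /o/) fails the environment for rule 1, so it stays [k].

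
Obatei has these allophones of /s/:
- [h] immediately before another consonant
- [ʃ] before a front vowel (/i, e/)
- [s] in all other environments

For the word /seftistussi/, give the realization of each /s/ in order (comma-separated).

Occurrence 1 (position 1): before a front vowel (/i, e/) → [ʃ].
Occurrence 2 (position 6): immediately before another consonant → [h].
Occurrence 3 (position 9): immediately before another consonant → [h].
Occurrence 4 (position 10): before a front vowel (/i, e/) → [ʃ].

[ʃ], [h], [h], [ʃ]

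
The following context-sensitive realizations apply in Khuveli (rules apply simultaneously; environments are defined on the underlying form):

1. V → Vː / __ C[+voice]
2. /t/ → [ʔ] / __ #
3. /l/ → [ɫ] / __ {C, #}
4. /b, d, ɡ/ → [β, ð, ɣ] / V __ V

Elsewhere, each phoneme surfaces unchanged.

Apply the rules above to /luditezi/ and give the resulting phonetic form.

[luːðiteːzi]

/l/ — word-initial; rule 3 does not apply here → [l].
/u/ meets the environment for rule 1 (before a voiced consonant) → [uː].
/d/ (between /u/ and /i/): between two vowels, so rule 4 applies → [ð].
/i/ — between /d/ and /t/; rule 1 does not apply here → [i].
/t/ (between /i/ and /e/): rule 2 targets it, but not word-finally → unchanged [t].
Rule 1 applies to /e/ (between /t/ and /z/: before a voiced consonant) → [eː].
/i/ (word-final) is in the target of rule 1 but the environment (before a voiced consonant) is not met → [i].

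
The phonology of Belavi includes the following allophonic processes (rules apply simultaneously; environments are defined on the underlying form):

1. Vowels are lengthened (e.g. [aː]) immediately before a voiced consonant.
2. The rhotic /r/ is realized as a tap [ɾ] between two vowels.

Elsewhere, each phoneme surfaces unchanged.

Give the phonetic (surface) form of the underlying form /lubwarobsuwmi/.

[luːbwaːɾoːbsuːwmi]

/l/ (word-initial): no rule targets it → [l].
Rule 1 applies to /u/ (between /l/ and /b/: before a voiced consonant) → [uː].
/b/ stays [b].
/w/ — not in any rule's target class → [w].
/a/ — between /w/ and /r/, before a voiced consonant — surfaces as [aː] (rule 1).
Rule 2 applies to /r/ (between /a/ and /o/: between two vowels) → [ɾ].
/o/ meets the environment for rule 1 (before a voiced consonant) → [oː].
/b/ — not in any rule's target class → [b].
/s/ — not in any rule's target class → [s].
/u/ (between /s/ and /w/) occurs before a voiced consonant → [uː] by rule 1.
/w/ — not in any rule's target class → [w].
/m/ — not in any rule's target class → [m].
/i/ (word-final) is in the target of rule 1 but the environment (before a voiced consonant) is not met → [i].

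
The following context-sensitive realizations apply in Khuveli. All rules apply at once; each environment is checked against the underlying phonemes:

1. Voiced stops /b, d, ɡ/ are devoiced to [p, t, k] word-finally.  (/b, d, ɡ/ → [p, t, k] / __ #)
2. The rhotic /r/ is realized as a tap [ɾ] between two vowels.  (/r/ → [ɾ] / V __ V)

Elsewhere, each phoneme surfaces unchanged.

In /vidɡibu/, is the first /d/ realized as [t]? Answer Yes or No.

/d/ (between /i/ and /ɡ/) is in the target of rule 1 but the environment (word-finally) is not met → [d].
The actual realization is [d], not [t].

No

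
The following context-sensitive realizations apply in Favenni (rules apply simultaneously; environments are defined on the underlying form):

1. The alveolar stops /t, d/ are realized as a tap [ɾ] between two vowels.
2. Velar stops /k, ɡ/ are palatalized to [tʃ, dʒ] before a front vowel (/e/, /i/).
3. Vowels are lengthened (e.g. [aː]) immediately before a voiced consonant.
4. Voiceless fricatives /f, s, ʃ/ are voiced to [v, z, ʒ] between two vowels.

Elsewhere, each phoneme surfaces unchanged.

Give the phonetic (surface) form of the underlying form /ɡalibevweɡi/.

/ɡ/ (word-initial) is in the target of rule 2 but the environment (before a front vowel) is not met → [ɡ].
/a/ — between /ɡ/ and /l/, before a voiced consonant — surfaces as [aː] (rule 3).
/l/ — not in any rule's target class → [l].
/i/ — between /l/ and /b/, before a voiced consonant — surfaces as [iː] (rule 3).
/b/ (between /i/ and /e/): no rule targets it → [b].
/e/ meets the environment for rule 3 (before a voiced consonant) → [eː].
/v/ stays [v].
/w/ — not in any rule's target class → [w].
/e/ — between /w/ and /ɡ/, before a voiced consonant — surfaces as [eː] (rule 3).
Rule 2 applies to /ɡ/ (between /e/ and /i/: before a front vowel) → [dʒ].
/i/ (word-final) fails the environment for rule 3, so it stays [i].

[ɡaːliːbeːvweːdʒi]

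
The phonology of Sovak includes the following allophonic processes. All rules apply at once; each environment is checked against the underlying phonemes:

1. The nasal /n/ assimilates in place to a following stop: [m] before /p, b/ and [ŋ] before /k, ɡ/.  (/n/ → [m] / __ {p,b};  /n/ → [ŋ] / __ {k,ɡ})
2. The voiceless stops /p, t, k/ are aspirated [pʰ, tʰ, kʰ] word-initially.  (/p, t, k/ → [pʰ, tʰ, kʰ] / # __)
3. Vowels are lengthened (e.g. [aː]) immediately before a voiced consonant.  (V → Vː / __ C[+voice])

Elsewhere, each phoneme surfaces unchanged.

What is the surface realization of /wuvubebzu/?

/w/ (word-initial): no rule targets it → [w].
/u/ (between /w/ and /v/): before a voiced consonant, so rule 3 applies → [uː].
/v/ (between /u/ and /u/) is unaffected → [v].
/u/ (between /v/ and /b/): before a voiced consonant, so rule 3 applies → [uː].
/b/ stays [b].
/e/ meets the environment for rule 3 (before a voiced consonant) → [eː].
/b/ (between /e/ and /z/) is unaffected → [b].
/z/ stays [z].
/u/ (word-final): rule 3 targets it, but not before a voiced consonant → unchanged [u].

[wuːvuːbeːbzu]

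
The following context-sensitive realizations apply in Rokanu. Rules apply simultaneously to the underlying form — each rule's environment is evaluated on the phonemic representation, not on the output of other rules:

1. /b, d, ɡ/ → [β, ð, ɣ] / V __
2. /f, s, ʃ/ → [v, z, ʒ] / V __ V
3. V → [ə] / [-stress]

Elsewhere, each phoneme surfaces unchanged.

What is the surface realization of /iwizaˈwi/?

/i/ (word-initial) occurs in an unstressed syllable → [ə] by rule 3.
/i/ meets the environment for rule 3 (in an unstressed syllable) → [ə].
/a/ — between /z/ and /w/, in an unstressed syllable — surfaces as [ə] (rule 3).
/i/ — word-final; rule 3 does not apply here → [i].

[əwəzəˈwi]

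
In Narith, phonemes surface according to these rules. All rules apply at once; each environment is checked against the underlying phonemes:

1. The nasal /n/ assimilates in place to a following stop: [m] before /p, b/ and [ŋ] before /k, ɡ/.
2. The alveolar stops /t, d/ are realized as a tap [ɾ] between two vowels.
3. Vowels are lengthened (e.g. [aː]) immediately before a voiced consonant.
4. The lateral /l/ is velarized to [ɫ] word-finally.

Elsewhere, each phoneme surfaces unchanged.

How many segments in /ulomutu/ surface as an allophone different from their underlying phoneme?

Segments that undergo a rule: /u/ → [uː] (rule 3); /o/ → [oː] (rule 3); /t/ → [ɾ] (rule 2).
All other segments surface unchanged.

3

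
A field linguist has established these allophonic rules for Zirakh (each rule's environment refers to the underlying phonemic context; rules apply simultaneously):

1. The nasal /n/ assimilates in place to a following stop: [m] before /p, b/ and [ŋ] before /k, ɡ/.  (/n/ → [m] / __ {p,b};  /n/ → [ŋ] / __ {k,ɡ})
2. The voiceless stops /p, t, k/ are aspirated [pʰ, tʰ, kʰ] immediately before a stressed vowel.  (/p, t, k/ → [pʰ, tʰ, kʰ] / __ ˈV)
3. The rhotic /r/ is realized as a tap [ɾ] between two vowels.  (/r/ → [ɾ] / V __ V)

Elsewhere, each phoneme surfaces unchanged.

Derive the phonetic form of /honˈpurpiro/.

/n/ (between /o/ and /p/) occurs before a labial or velar stop → [m] by rule 1.
/p/ (between /n/ and /u/) occurs immediately before a stressed vowel → [pʰ] by rule 2.
/r/ (between /u/ and /p/): rule 3 targets it, but not between two vowels → unchanged [r].
/p/ — between /r/ and /i/; rule 2 does not apply here → [p].
/r/ (between /i/ and /o/): between two vowels, so rule 3 applies → [ɾ].

[homˈpʰurpiɾo]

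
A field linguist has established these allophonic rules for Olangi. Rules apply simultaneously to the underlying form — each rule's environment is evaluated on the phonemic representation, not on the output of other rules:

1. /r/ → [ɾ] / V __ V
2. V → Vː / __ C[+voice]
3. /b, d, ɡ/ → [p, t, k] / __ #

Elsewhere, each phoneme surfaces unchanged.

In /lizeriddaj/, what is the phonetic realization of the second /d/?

[d]

/d/ (between /d/ and /a/): rule 3 targets it, but not word-finally → unchanged [d].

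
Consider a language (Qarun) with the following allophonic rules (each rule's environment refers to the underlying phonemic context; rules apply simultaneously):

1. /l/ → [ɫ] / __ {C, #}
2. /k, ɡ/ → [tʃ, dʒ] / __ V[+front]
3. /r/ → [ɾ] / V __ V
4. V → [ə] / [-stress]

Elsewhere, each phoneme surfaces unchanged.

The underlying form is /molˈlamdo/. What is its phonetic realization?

[məɫˈlamdə]

/m/ (word-initial) is unaffected → [m].
/o/ (between /m/ and /l/): in an unstressed syllable, so rule 4 applies → [ə].
Rule 1 applies to /l/ (between /o/ and /l/: word-finally or immediately before a consonant) → [ɫ].
/l/ (between /l/ and /a/) is in the target of rule 1 but the environment (word-finally or immediately before a consonant) is not met → [l].
/a/ — between /l/ and /m/; rule 4 does not apply here → [a].
/m/ — not in any rule's target class → [m].
/d/ (between /m/ and /o/) is unaffected → [d].
/o/ meets the environment for rule 4 (in an unstressed syllable) → [ə].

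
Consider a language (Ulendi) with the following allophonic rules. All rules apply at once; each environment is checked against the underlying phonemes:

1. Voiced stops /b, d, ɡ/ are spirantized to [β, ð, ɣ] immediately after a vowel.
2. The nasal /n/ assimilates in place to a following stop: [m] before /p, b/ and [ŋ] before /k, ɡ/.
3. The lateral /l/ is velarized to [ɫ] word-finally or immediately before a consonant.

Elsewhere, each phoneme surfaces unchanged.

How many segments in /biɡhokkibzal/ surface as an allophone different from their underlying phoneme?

3

Segments that undergo a rule: /ɡ/ → [ɣ] (rule 1); /b/ → [β] (rule 1); /l/ → [ɫ] (rule 3).
All other segments surface unchanged.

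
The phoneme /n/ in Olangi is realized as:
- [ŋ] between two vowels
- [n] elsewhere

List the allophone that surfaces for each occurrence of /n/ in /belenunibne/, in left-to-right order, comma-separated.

Occurrence 1 (position 5): between two vowels → [ŋ].
Occurrence 2 (position 7): between two vowels → [ŋ].
Occurrence 3 (position 10): no conditioning environment matches → elsewhere allophone [n].

[ŋ], [ŋ], [n]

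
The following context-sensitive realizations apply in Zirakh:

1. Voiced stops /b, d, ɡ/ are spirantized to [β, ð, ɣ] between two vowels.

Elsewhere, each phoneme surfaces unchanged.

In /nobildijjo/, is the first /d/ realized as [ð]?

No

/d/ — between /l/ and /i/; rule 1 does not apply here → [d].
The actual realization is [d], not [ð].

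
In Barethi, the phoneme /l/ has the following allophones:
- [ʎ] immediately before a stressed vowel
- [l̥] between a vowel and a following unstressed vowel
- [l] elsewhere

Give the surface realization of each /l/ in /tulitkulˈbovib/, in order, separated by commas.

[l̥], [l]

Occurrence 1 (position 3): between a vowel and a following unstressed vowel → [l̥].
Occurrence 2 (position 8): no conditioning environment matches → elsewhere allophone [l].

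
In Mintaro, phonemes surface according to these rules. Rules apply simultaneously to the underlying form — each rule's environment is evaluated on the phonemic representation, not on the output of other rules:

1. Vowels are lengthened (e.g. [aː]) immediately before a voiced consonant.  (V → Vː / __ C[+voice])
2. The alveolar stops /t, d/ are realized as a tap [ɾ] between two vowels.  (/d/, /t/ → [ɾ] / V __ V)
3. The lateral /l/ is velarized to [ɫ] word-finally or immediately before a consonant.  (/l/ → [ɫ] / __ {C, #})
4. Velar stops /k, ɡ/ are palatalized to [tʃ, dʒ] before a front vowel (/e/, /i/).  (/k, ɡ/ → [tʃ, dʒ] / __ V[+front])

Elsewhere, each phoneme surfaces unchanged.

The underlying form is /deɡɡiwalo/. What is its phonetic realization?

/d/ (word-initial) fails the environment for rule 2, so it stays [d].
Rule 1 applies to /e/ (between /d/ and /ɡ/: before a voiced consonant) → [eː].
/ɡ/ — between /e/ and /ɡ/; rule 4 does not apply here → [ɡ].
/ɡ/ — between /ɡ/ and /i/, before a front vowel — surfaces as [dʒ] (rule 4).
/i/ — between /ɡ/ and /w/, before a voiced consonant — surfaces as [iː] (rule 1).
/a/ (between /w/ and /l/) occurs before a voiced consonant → [aː] by rule 1.
/l/ — between /a/ and /o/; rule 3 does not apply here → [l].
/o/ — word-final; rule 1 does not apply here → [o].

[deːɡdʒiːwaːlo]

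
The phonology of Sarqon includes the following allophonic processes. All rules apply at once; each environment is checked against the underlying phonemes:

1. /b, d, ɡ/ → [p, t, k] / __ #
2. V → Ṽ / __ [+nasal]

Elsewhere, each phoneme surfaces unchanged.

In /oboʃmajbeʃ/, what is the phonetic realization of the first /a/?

[a]

/a/ (between /m/ and /j/): rule 2 targets it, but not before a nasal consonant → unchanged [a].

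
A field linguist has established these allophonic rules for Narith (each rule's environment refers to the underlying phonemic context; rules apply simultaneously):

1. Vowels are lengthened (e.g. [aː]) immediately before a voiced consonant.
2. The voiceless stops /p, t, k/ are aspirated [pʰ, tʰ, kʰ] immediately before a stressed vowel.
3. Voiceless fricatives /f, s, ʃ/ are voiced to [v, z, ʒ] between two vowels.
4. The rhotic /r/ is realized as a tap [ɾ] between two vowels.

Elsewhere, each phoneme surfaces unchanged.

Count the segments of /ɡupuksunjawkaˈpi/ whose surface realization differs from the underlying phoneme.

3

Segments that undergo a rule: /u/ → [uː] (rule 1); /a/ → [aː] (rule 1); /p/ → [pʰ] (rule 2).
All other segments surface unchanged.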